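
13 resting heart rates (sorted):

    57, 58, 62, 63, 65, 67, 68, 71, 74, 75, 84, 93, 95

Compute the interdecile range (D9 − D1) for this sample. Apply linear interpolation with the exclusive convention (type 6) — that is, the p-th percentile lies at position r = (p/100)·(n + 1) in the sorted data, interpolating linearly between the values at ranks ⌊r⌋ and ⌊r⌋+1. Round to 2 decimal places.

n = 13.
P10: r = 1.4; ranks 1–2 are 57, 58; interpolating gives 57.4.
P90: r = 12.6; ranks 12–13 are 93, 95; interpolating gives 94.2.
Difference: 94.2 − 57.4 = 36.8.

36.80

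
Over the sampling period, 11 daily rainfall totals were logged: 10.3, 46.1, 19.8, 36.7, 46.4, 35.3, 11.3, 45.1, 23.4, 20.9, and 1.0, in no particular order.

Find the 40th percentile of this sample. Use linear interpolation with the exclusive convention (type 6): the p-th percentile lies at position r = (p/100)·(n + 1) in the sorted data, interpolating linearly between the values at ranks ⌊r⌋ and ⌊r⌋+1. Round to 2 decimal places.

Sorted: 1.0, 10.3, 11.3, 19.8, 20.9, 23.4, 35.3, 36.7, 45.1, 46.1, 46.4.
n = 11.
r = (40/100)·(11 + 1) = 4.8.
Rank 4 is 19.8 and rank 5 is 20.9.
Interpolate: 19.8 + 0.8·(20.9 − 19.8) = 19.8 + 0.8·1.1 = 20.68.

20.68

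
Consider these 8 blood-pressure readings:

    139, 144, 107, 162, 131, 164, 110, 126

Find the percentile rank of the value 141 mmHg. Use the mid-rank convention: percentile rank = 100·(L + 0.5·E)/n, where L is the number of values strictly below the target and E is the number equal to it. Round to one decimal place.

62.5

Sorted: 107, 110, 126, 131, 139, 144, 162, 164.
Count below 141: L = 5; count equal: E = 0; n = 8.
Percentile rank = 100·(5 + 0.5·0)/8 = 100·5/8 = 62.5.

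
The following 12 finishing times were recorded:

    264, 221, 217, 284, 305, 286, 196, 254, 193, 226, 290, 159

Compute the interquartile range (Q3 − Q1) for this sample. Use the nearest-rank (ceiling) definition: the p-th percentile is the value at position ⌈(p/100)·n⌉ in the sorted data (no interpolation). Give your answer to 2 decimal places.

Sorted: 159, 193, 196, 217, 221, 226, 254, 264, 284, 286, 290, 305.
n = 12.
P25: rank ⌈25/100·12⌉ = 3 → 196.
P75: rank ⌈75/100·12⌉ = 9 → 284.
Difference: 284 − 196 = 88.

88.00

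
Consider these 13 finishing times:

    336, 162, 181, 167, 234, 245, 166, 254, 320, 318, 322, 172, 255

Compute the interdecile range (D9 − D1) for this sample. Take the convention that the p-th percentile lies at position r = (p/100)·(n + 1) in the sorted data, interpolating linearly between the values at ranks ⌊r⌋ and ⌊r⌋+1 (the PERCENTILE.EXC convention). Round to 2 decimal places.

166.80

Sorted: 162, 166, 167, 172, 181, 234, 245, 254, 255, 318, 320, 322, 336.
n = 13.
P10: r = 1.4; ranks 1–2 are 162, 166; interpolating gives 163.6.
P90: r = 12.6; ranks 12–13 are 322, 336; interpolating gives 330.4.
Difference: 330.4 − 163.6 = 166.8.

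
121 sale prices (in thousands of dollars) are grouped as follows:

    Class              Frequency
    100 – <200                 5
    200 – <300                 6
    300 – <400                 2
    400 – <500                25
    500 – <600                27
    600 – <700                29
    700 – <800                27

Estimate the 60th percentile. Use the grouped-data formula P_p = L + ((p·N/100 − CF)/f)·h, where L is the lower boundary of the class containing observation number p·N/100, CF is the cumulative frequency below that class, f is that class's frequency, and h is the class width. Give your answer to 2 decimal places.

626.21

N = 121; target position k = 60/100 · 121 = 72.6.
Cumulative frequencies: 5, 11, 13, 38, 65, 94, 121.
Observation 72.6 falls in the class 600 – <700.
L = 600, CF = 65, f = 29, h = 100.
P60 = 600 + ((72.6 − 65)/29)·100 = 600 + 26.2069 = 626.207.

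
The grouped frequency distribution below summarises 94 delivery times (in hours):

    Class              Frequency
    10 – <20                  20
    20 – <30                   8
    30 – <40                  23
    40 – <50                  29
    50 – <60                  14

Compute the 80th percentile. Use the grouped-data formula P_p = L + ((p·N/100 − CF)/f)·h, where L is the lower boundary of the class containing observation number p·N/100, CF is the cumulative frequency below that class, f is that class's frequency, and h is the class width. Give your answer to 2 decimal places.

N = 94; target position k = 80/100 · 94 = 75.2.
Cumulative frequencies: 20, 28, 51, 80, 94.
Observation 75.2 falls in the class 40 – <50.
L = 40, CF = 51, f = 29, h = 10.
P80 = 40 + ((75.2 − 51)/29)·10 = 40 + 8.34483 = 48.3448.

48.34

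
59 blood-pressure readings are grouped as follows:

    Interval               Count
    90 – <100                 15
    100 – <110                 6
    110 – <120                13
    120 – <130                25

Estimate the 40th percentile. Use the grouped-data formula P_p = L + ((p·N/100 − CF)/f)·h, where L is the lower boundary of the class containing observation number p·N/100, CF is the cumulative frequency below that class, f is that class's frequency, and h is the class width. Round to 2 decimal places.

112.00

N = 59; target position k = 40/100 · 59 = 23.6.
Cumulative frequencies: 15, 21, 34, 59.
Observation 23.6 falls in the class 110 – <120.
L = 110, CF = 21, f = 13, h = 10.
P40 = 110 + ((23.6 − 21)/13)·10 = 110 + 2 = 112.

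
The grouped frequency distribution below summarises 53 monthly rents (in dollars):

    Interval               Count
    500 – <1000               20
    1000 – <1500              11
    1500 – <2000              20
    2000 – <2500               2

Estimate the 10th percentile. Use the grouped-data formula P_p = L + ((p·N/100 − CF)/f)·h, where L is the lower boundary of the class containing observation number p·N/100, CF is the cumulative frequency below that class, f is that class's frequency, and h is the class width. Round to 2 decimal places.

632.50

N = 53; target position k = 10/100 · 53 = 5.3.
Cumulative frequencies: 20, 31, 51, 53.
Observation 5.3 falls in the class 500 – <1000.
L = 500, CF = 0, f = 20, h = 500.
P10 = 500 + ((5.3 − 0)/20)·500 = 500 + 132.5 = 632.5.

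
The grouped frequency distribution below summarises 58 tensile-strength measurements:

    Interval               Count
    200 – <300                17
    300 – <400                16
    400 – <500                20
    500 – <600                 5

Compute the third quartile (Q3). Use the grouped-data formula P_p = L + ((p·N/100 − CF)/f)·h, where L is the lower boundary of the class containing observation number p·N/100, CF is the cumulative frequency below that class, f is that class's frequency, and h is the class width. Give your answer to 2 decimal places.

452.50

N = 58; target position k = 75/100 · 58 = 43.5.
Cumulative frequencies: 17, 33, 53, 58.
Observation 43.5 falls in the class 400 – <500.
L = 400, CF = 33, f = 20, h = 100.
P75 = 400 + ((43.5 − 33)/20)·100 = 400 + 52.5 = 452.5.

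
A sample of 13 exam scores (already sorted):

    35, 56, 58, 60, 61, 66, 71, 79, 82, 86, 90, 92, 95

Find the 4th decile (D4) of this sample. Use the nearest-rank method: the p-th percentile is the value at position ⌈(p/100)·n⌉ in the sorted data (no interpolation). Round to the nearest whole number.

66

n = 13.
Position = ⌈40/100 · 13⌉ = ⌈5.2⌉ = 6.
The value at rank 6 is 66.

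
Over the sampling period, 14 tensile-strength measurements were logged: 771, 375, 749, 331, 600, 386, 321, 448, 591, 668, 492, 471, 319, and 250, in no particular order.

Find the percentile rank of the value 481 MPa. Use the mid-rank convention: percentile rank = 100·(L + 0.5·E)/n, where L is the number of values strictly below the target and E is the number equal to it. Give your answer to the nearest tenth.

57.1

Sorted: 250, 319, 321, 331, 375, 386, 448, 471, 492, 591, 600, 668, 749, 771.
Count below 481: L = 8; count equal: E = 0; n = 14.
Percentile rank = 100·(8 + 0.5·0)/14 = 100·8/14 = 57.14.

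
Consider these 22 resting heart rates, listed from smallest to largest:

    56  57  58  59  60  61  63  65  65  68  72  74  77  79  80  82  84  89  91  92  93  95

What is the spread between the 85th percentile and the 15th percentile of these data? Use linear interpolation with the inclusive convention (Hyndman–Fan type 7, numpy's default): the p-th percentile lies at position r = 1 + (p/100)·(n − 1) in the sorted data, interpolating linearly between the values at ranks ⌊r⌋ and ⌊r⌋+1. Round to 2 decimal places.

31.55

n = 22.
P15: r = 4.15; ranks 4–5 are 59, 60; interpolating gives 59.15.
P85: r = 18.85; ranks 18–19 are 89, 91; interpolating gives 90.7.
Difference: 90.7 − 59.15 = 31.55.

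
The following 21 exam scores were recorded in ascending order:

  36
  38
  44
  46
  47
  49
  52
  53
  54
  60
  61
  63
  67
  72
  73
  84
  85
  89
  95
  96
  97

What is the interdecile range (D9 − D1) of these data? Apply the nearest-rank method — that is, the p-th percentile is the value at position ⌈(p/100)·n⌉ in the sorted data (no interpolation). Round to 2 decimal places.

51.00

n = 21.
P10: rank ⌈10/100·21⌉ = 3 → 44.
P90: rank ⌈90/100·21⌉ = 19 → 95.
Difference: 95 − 44 = 51.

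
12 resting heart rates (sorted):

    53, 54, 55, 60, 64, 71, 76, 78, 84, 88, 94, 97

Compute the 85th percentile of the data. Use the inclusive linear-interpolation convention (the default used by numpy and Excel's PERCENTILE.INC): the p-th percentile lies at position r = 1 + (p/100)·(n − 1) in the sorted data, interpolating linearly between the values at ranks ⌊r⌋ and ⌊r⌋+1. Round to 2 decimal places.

n = 12.
r = 1 + (85/100)·(12 − 1) = 1 + 9.35 = 10.35.
Rank 10 is 88 and rank 11 is 94.
Interpolate: 88 + 0.35·(94 − 88) = 88 + 0.35·6 = 90.1.

90.10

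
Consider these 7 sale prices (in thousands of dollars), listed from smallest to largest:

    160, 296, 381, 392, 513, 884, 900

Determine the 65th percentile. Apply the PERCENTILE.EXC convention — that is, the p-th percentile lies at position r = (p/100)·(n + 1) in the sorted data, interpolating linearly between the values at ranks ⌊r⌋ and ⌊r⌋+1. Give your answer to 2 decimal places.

n = 7.
r = (65/100)·(7 + 1) = 5.2.
Rank 5 is 513 and rank 6 is 884.
Interpolate: 513 + 0.2·(884 − 513) = 513 + 0.2·371 = 587.2.

587.20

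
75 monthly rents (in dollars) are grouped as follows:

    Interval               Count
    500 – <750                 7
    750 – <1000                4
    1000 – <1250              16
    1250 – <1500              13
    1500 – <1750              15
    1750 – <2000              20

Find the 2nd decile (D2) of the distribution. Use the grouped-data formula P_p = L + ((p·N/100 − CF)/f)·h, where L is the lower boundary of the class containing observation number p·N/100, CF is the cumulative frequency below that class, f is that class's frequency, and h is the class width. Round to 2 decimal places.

N = 75; target position k = 20/100 · 75 = 15.
Cumulative frequencies: 7, 11, 27, 40, 55, 75.
Observation 15 falls in the class 1000 – <1250.
L = 1000, CF = 11, f = 16, h = 250.
P20 = 1000 + ((15 − 11)/16)·250 = 1000 + 62.5 = 1062.5.

1062.50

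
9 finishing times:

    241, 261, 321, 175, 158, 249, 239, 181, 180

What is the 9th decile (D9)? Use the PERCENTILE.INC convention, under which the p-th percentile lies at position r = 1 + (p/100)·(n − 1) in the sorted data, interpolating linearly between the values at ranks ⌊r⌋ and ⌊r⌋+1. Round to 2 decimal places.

273.00

Sorted: 158, 175, 180, 181, 239, 241, 249, 261, 321.
n = 9.
r = 1 + (90/100)·(9 − 1) = 1 + 7.2 = 8.2.
Rank 8 is 261 and rank 9 is 321.
Interpolate: 261 + 0.2·(321 − 261) = 261 + 0.2·60 = 273.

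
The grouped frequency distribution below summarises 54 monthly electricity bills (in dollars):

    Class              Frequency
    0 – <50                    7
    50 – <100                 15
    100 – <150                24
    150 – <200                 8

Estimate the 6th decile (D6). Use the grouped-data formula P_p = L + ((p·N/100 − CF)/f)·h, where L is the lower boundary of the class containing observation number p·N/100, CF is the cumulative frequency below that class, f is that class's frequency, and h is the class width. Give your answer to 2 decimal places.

N = 54; target position k = 60/100 · 54 = 32.4.
Cumulative frequencies: 7, 22, 46, 54.
Observation 32.4 falls in the class 100 – <150.
L = 100, CF = 22, f = 24, h = 50.
P60 = 100 + ((32.4 − 22)/24)·50 = 100 + 21.6667 = 121.667.

121.67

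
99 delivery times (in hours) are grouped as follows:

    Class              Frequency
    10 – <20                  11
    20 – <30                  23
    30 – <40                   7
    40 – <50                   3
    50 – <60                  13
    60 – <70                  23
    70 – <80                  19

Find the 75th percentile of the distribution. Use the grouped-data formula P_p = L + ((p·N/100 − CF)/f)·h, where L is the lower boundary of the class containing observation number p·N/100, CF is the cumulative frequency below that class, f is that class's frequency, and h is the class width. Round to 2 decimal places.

67.50

N = 99; target position k = 75/100 · 99 = 74.25.
Cumulative frequencies: 11, 34, 41, 44, 57, 80, 99.
Observation 74.25 falls in the class 60 – <70.
L = 60, CF = 57, f = 23, h = 10.
P75 = 60 + ((74.25 − 57)/23)·10 = 60 + 7.5 = 67.5.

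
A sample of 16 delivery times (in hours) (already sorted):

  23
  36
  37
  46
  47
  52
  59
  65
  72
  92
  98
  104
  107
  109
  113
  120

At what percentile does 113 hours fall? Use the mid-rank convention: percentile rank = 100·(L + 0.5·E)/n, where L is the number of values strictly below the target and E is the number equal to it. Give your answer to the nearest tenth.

90.6

Count below 113: L = 14; count equal: E = 1; n = 16.
Percentile rank = 100·(14 + 0.5·1)/16 = 100·14.5/16 = 90.62.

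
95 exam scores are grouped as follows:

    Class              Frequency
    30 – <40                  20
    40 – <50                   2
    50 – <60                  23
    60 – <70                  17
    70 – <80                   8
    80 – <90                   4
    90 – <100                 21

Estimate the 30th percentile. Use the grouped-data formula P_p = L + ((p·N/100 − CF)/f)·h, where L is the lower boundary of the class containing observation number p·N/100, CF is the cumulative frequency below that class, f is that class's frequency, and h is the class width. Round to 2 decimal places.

N = 95; target position k = 30/100 · 95 = 28.5.
Cumulative frequencies: 20, 22, 45, 62, 70, 74, 95.
Observation 28.5 falls in the class 50 – <60.
L = 50, CF = 22, f = 23, h = 10.
P30 = 50 + ((28.5 − 22)/23)·10 = 50 + 2.82609 = 52.8261.

52.83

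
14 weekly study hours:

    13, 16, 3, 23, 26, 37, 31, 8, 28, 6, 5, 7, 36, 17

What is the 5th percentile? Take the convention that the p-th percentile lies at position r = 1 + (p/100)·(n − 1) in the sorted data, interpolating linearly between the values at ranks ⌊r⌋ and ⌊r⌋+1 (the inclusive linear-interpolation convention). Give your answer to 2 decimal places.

Sorted: 3, 5, 6, 7, 8, 13, 16, 17, 23, 26, 28, 31, 36, 37.
n = 14.
r = 1 + (5/100)·(14 − 1) = 1 + 0.65 = 1.65.
Rank 1 is 3 and rank 2 is 5.
Interpolate: 3 + 0.65·(5 − 3) = 3 + 0.65·2 = 4.3.

4.30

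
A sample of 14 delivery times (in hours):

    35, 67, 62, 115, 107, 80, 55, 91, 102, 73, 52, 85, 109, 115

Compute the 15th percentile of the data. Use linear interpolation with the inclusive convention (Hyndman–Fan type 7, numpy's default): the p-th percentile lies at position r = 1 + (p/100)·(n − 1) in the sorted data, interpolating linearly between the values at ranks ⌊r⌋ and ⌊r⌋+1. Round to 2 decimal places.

54.85

Sorted: 35, 52, 55, 62, 67, 73, 80, 85, 91, 102, 107, 109, 115, 115.
n = 14.
r = 1 + (15/100)·(14 − 1) = 1 + 1.95 = 2.95.
Rank 2 is 52 and rank 3 is 55.
Interpolate: 52 + 0.95·(55 − 52) = 52 + 0.95·3 = 54.85.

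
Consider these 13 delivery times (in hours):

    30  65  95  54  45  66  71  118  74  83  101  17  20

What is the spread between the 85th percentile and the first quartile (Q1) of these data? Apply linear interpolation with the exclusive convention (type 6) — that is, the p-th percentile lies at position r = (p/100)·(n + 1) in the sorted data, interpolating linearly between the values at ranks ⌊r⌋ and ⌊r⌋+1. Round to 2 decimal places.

62.90

Sorted: 17, 20, 30, 45, 54, 65, 66, 71, 74, 83, 95, 101, 118.
n = 13.
P25: r = 3.5; ranks 3–4 are 30, 45; interpolating gives 37.5.
P85: r = 11.9; ranks 11–12 are 95, 101; interpolating gives 100.4.
Difference: 100.4 − 37.5 = 62.9.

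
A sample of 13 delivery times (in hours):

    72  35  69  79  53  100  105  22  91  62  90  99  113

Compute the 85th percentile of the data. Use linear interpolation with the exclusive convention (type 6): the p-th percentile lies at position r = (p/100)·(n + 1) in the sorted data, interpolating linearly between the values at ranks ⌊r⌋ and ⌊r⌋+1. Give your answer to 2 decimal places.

Sorted: 22, 35, 53, 62, 69, 72, 79, 90, 91, 99, 100, 105, 113.
n = 13.
r = (85/100)·(13 + 1) = 11.9.
Rank 11 is 100 and rank 12 is 105.
Interpolate: 100 + 0.9·(105 − 100) = 100 + 0.9·5 = 104.5.

104.50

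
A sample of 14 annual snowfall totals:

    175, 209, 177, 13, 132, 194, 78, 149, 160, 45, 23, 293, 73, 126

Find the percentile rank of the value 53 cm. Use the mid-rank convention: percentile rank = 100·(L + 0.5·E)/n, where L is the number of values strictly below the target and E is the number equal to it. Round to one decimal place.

21.4

Sorted: 13, 23, 45, 73, 78, 126, 132, 149, 160, 175, 177, 194, 209, 293.
Count below 53: L = 3; count equal: E = 0; n = 14.
Percentile rank = 100·(3 + 0.5·0)/14 = 100·3/14 = 21.43.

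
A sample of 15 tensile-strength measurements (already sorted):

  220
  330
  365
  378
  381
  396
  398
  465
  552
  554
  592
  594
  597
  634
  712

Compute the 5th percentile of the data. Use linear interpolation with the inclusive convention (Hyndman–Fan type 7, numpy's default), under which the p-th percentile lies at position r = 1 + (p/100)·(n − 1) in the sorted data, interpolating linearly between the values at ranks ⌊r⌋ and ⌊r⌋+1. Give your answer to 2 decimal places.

n = 15.
r = 1 + (5/100)·(15 − 1) = 1 + 0.7 = 1.7.
Rank 1 is 220 and rank 2 is 330.
Interpolate: 220 + 0.7·(330 − 220) = 220 + 0.7·110 = 297.

297.00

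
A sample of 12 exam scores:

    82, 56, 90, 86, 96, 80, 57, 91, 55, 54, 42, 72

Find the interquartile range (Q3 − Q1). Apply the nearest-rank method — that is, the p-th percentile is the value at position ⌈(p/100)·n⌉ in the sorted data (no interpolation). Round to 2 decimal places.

Sorted: 42, 54, 55, 56, 57, 72, 80, 82, 86, 90, 91, 96.
n = 12.
P25: rank ⌈25/100·12⌉ = 3 → 55.
P75: rank ⌈75/100·12⌉ = 9 → 86.
Difference: 86 − 55 = 31.

31.00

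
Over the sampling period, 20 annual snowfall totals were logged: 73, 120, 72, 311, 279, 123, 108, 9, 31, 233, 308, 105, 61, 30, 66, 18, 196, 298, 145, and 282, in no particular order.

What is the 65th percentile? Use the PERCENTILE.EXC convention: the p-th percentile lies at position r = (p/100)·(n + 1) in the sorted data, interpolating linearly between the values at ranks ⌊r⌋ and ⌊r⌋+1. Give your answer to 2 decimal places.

Sorted: 9, 18, 30, 31, 61, 66, 72, 73, 105, 108, 120, 123, 145, 196, 233, 279, 282, 298, 308, 311.
n = 20.
r = (65/100)·(20 + 1) = 13.65.
Rank 13 is 145 and rank 14 is 196.
Interpolate: 145 + 0.65·(196 − 145) = 145 + 0.65·51 = 178.15.

178.15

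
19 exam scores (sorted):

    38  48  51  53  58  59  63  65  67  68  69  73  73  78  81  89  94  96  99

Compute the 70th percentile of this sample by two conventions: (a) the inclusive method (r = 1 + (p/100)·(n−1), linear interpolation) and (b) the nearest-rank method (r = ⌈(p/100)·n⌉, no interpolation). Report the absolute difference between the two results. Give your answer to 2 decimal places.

2.00

n = 19.
(a) r = 13.6; between ranks 13 (73) and 14 (78): 76.
(b) the nearest-rank method: rank 14 → 78.
|76 − 78| = 2.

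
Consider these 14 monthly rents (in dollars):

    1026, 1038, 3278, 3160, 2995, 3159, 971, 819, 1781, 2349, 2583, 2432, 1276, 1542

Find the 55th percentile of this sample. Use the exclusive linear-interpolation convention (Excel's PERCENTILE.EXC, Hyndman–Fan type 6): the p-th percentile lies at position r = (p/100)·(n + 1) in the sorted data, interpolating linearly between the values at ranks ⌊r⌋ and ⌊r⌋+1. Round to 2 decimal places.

2369.75

Sorted: 819, 971, 1026, 1038, 1276, 1542, 1781, 2349, 2432, 2583, 2995, 3159, 3160, 3278.
n = 14.
r = (55/100)·(14 + 1) = 8.25.
Rank 8 is 2349 and rank 9 is 2432.
Interpolate: 2349 + 0.25·(2432 − 2349) = 2349 + 0.25·83 = 2369.75.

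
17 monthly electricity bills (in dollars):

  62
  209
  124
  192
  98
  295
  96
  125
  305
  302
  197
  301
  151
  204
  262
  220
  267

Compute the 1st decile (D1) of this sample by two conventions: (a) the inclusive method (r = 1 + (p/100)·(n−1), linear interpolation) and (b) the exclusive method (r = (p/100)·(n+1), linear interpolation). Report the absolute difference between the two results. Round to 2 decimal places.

8.00

Sorted: 62, 96, 98, 124, 125, 151, 192, 197, 204, 209, 220, 262, 267, 295, 301, 302, 305.
n = 17.
(a) r = 2.6; between ranks 2 (96) and 3 (98): 97.2.
(b) r = 1.8; between ranks 1 (62) and 2 (96): 89.2.
|97.2 − 89.2| = 8.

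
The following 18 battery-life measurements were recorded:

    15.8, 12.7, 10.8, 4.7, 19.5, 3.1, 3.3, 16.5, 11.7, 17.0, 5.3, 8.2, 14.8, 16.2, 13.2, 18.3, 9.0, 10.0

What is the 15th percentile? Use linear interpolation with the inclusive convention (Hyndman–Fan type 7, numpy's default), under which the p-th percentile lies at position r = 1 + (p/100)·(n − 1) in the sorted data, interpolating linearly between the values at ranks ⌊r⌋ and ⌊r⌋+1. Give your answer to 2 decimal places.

5.03

Sorted: 3.1, 3.3, 4.7, 5.3, 8.2, 9.0, 10.0, 10.8, 11.7, 12.7, 13.2, 14.8, 15.8, 16.2, 16.5, 17.0, 18.3, 19.5.
n = 18.
r = 1 + (15/100)·(18 − 1) = 1 + 2.55 = 3.55.
Rank 3 is 4.7 and rank 4 is 5.3.
Interpolate: 4.7 + 0.55·(5.3 − 4.7) = 4.7 + 0.55·0.6 = 5.03.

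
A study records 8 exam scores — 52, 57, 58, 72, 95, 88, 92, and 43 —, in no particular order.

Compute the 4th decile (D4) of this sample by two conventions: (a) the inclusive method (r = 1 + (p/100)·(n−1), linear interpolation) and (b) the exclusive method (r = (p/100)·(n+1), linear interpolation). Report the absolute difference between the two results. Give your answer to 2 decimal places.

Sorted: 43, 52, 57, 58, 72, 88, 92, 95.
n = 8.
(a) r = 3.8; between ranks 3 (57) and 4 (58): 57.8.
(b) r = 3.6; between ranks 3 (57) and 4 (58): 57.6.
|57.8 − 57.6| = 0.2.

0.20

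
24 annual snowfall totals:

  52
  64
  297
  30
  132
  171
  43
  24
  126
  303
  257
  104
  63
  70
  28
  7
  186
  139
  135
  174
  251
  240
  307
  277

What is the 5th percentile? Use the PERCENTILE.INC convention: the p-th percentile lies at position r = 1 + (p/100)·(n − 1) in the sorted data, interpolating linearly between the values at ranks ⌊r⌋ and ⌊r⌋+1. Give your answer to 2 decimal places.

Sorted: 7, 24, 28, 30, 43, 52, 63, 64, 70, 104, 126, 132, 135, 139, 171, 174, 186, 240, 251, 257, 277, 297, 303, 307.
n = 24.
r = 1 + (5/100)·(24 − 1) = 1 + 1.15 = 2.15.
Rank 2 is 24 and rank 3 is 28.
Interpolate: 24 + 0.15·(28 − 24) = 24 + 0.15·4 = 24.6.

24.60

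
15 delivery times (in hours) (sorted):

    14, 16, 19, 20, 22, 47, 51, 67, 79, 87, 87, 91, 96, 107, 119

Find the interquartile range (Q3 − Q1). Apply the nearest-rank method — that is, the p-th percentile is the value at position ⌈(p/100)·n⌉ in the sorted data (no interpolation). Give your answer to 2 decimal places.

n = 15.
P25: rank ⌈25/100·15⌉ = 4 → 20.
P75: rank ⌈75/100·15⌉ = 12 → 91.
Difference: 91 − 20 = 71.

71.00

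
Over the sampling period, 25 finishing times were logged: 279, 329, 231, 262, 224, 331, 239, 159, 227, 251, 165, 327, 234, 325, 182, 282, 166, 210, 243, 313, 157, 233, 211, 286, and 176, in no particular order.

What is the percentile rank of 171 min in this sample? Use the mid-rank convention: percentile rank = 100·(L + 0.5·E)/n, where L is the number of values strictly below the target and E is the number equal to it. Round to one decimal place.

Sorted: 157, 159, 165, 166, 176, 182, 210, 211, 224, 227, 231, 233, 234, 239, 243, 251, 262, 279, 282, 286, 313, 325, 327, 329, 331.
Count below 171: L = 4; count equal: E = 0; n = 25.
Percentile rank = 100·(4 + 0.5·0)/25 = 100·4/25 = 16.

16.0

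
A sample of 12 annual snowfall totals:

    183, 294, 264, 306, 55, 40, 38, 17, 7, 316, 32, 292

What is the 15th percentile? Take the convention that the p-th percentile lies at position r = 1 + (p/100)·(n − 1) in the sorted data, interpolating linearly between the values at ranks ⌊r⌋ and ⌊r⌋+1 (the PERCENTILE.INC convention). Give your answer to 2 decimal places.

Sorted: 7, 17, 32, 38, 40, 55, 183, 264, 292, 294, 306, 316.
n = 12.
r = 1 + (15/100)·(12 − 1) = 1 + 1.65 = 2.65.
Rank 2 is 17 and rank 3 is 32.
Interpolate: 17 + 0.65·(32 − 17) = 17 + 0.65·15 = 26.75.

26.75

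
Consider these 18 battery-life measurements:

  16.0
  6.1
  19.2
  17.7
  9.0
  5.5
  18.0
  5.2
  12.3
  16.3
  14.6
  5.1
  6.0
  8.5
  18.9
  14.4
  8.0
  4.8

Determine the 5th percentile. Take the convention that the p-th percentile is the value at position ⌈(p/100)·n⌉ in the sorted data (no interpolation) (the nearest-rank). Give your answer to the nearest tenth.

4.8

Sorted: 4.8, 5.1, 5.2, 5.5, 6.0, 6.1, 8.0, 8.5, 9.0, 12.3, 14.4, 14.6, 16.0, 16.3, 17.7, 18.0, 18.9, 19.2.
n = 18.
Position = ⌈5/100 · 18⌉ = ⌈0.9⌉ = 1.
The value at rank 1 is 4.8.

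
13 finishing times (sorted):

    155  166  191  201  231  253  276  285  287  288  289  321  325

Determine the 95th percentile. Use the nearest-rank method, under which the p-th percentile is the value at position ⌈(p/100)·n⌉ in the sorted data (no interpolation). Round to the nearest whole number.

n = 13.
Position = ⌈95/100 · 13⌉ = ⌈12.35⌉ = 13.
The value at rank 13 is 325.

325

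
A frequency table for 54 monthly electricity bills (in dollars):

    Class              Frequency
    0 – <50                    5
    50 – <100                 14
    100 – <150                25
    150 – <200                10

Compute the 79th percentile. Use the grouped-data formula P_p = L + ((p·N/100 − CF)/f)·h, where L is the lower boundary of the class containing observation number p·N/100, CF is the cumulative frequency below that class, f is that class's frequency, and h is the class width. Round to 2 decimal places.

147.32

N = 54; target position k = 79/100 · 54 = 42.66.
Cumulative frequencies: 5, 19, 44, 54.
Observation 42.66 falls in the class 100 – <150.
L = 100, CF = 19, f = 25, h = 50.
P79 = 100 + ((42.66 − 19)/25)·50 = 100 + 47.32 = 147.32.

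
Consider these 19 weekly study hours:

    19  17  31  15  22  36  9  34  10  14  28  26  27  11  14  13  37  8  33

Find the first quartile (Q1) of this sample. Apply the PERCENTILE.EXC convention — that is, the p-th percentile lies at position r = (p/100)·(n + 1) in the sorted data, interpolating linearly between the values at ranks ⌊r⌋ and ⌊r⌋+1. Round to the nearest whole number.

13

Sorted: 8, 9, 10, 11, 13, 14, 14, 15, 17, 19, 22, 26, 27, 28, 31, 33, 34, 36, 37.
n = 19.
r = (25/100)·(19 + 1) = 5.
r is an integer, so P25 is the value at rank 5: 13.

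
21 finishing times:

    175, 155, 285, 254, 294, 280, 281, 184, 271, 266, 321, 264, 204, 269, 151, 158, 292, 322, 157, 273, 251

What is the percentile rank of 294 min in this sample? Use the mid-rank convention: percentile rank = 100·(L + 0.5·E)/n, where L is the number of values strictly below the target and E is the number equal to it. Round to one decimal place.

88.1

Sorted: 151, 155, 157, 158, 175, 184, 204, 251, 254, 264, 266, 269, 271, 273, 280, 281, 285, 292, 294, 321, 322.
Count below 294: L = 18; count equal: E = 1; n = 21.
Percentile rank = 100·(18 + 0.5·1)/21 = 100·18.5/21 = 88.1.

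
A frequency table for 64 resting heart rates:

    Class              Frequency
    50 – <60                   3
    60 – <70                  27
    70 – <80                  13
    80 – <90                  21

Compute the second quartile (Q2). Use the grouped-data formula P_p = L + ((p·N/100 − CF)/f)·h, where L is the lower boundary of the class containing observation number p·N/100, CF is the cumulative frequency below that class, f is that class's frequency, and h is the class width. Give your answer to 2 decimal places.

71.54

N = 64; target position k = 50/100 · 64 = 32.
Cumulative frequencies: 3, 30, 43, 64.
Observation 32 falls in the class 70 – <80.
L = 70, CF = 30, f = 13, h = 10.
P50 = 70 + ((32 − 30)/13)·10 = 70 + 1.53846 = 71.5385.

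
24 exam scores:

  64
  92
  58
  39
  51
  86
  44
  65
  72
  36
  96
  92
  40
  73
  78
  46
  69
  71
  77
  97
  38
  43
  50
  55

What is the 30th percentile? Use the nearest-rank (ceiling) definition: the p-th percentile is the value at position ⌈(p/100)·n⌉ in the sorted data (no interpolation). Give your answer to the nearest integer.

Sorted: 36, 38, 39, 40, 43, 44, 46, 50, 51, 55, 58, 64, 65, 69, 71, 72, 73, 77, 78, 86, 92, 92, 96, 97.
n = 24.
Position = ⌈30/100 · 24⌉ = ⌈7.2⌉ = 8.
The value at rank 8 is 50.

50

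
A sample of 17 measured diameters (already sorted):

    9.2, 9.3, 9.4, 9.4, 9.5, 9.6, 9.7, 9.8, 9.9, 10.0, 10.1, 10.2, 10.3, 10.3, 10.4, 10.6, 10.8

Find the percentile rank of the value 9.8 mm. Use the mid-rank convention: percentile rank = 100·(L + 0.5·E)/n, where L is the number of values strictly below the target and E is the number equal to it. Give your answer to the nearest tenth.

44.1

Count below 9.8: L = 7; count equal: E = 1; n = 17.
Percentile rank = 100·(7 + 0.5·1)/17 = 100·7.5/17 = 44.12.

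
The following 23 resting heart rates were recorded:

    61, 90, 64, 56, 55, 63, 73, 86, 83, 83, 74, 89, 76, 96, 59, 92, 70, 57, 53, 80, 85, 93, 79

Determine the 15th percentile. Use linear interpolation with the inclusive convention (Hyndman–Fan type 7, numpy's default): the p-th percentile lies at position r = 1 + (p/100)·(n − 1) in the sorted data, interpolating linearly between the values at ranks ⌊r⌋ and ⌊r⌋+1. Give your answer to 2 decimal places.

57.60

Sorted: 53, 55, 56, 57, 59, 61, 63, 64, 70, 73, 74, 76, 79, 80, 83, 83, 85, 86, 89, 90, 92, 93, 96.
n = 23.
r = 1 + (15/100)·(23 − 1) = 1 + 3.3 = 4.3.
Rank 4 is 57 and rank 5 is 59.
Interpolate: 57 + 0.3·(59 − 57) = 57 + 0.3·2 = 57.6.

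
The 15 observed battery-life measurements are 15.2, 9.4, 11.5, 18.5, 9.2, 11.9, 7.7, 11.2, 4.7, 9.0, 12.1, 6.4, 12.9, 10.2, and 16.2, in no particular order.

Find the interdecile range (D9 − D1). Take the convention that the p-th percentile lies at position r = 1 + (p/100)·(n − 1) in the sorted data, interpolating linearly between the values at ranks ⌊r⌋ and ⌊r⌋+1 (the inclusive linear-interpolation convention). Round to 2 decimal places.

Sorted: 4.7, 6.4, 7.7, 9.0, 9.2, 9.4, 10.2, 11.2, 11.5, 11.9, 12.1, 12.9, 15.2, 16.2, 18.5.
n = 15.
P10: r = 2.4; ranks 2–3 are 6.4, 7.7; interpolating gives 6.92.
P90: r = 13.6; ranks 13–14 are 15.2, 16.2; interpolating gives 15.8.
Difference: 15.8 − 6.92 = 8.88.

8.88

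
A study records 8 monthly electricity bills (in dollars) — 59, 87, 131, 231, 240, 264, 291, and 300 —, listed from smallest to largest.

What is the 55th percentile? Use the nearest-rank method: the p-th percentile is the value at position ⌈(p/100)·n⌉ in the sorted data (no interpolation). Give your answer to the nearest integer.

n = 8.
Position = ⌈55/100 · 8⌉ = ⌈4.4⌉ = 5.
The value at rank 5 is 240.

240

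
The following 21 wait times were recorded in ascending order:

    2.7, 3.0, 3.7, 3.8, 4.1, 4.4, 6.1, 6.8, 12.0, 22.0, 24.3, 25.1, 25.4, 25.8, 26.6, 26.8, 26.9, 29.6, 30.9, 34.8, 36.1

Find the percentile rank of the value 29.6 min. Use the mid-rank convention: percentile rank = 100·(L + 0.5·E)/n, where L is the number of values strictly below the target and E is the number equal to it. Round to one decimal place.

Count below 29.6: L = 17; count equal: E = 1; n = 21.
Percentile rank = 100·(17 + 0.5·1)/21 = 100·17.5/21 = 83.33.

83.3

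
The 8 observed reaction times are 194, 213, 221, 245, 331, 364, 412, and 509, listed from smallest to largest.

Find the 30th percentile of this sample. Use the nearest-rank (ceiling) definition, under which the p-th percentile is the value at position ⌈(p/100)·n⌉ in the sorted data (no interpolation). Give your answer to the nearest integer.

221

n = 8.
Position = ⌈30/100 · 8⌉ = ⌈2.4⌉ = 3.
The value at rank 3 is 221.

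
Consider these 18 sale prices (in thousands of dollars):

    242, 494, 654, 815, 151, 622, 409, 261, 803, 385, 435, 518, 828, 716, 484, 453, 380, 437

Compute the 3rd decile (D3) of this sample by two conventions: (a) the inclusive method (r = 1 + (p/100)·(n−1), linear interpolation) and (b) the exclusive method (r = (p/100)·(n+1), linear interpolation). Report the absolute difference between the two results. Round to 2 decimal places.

9.80

Sorted: 151, 242, 261, 380, 385, 409, 435, 437, 453, 484, 494, 518, 622, 654, 716, 803, 815, 828.
n = 18.
(a) r = 6.1; between ranks 6 (409) and 7 (435): 411.6.
(b) r = 5.7; between ranks 5 (385) and 6 (409): 401.8.
|411.6 − 401.8| = 9.8.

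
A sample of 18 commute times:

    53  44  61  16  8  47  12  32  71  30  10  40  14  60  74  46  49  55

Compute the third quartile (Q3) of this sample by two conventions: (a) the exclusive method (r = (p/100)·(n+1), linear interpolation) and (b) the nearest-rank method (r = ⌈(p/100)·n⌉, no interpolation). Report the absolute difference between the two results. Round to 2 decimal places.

Sorted: 8, 10, 12, 14, 16, 30, 32, 40, 44, 46, 47, 49, 53, 55, 60, 61, 71, 74.
n = 18.
(a) r = 14.25; between ranks 14 (55) and 15 (60): 56.25.
(b) the nearest-rank method: rank 14 → 55.
|56.25 − 55| = 1.25.

1.25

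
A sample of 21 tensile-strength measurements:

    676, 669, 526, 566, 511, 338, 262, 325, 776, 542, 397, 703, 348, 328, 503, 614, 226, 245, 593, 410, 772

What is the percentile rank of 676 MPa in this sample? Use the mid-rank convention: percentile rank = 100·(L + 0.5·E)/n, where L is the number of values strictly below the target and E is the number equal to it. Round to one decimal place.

Sorted: 226, 245, 262, 325, 328, 338, 348, 397, 410, 503, 511, 526, 542, 566, 593, 614, 669, 676, 703, 772, 776.
Count below 676: L = 17; count equal: E = 1; n = 21.
Percentile rank = 100·(17 + 0.5·1)/21 = 100·17.5/21 = 83.33.

83.3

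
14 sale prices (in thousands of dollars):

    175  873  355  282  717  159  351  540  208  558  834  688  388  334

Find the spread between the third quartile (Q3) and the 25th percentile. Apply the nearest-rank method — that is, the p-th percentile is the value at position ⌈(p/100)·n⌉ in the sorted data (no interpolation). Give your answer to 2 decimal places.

Sorted: 159, 175, 208, 282, 334, 351, 355, 388, 540, 558, 688, 717, 834, 873.
n = 14.
P25: rank ⌈25/100·14⌉ = 4 → 282.
P75: rank ⌈75/100·14⌉ = 11 → 688.
Difference: 688 − 282 = 406.

406.00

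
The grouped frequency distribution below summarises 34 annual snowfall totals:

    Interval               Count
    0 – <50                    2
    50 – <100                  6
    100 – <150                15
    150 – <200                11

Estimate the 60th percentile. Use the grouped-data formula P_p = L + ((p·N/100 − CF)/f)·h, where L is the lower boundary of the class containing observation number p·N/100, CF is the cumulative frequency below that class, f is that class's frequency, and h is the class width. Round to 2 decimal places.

N = 34; target position k = 60/100 · 34 = 20.4.
Cumulative frequencies: 2, 8, 23, 34.
Observation 20.4 falls in the class 100 – <150.
L = 100, CF = 8, f = 15, h = 50.
P60 = 100 + ((20.4 − 8)/15)·50 = 100 + 41.3333 = 141.333.

141.33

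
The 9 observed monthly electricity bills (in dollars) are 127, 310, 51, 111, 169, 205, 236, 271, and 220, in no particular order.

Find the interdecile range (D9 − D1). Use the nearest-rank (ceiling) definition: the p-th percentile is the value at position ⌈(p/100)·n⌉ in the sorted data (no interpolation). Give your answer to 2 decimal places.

259.00

Sorted: 51, 111, 127, 169, 205, 220, 236, 271, 310.
n = 9.
P10: rank ⌈10/100·9⌉ = 1 → 51.
P90: rank ⌈90/100·9⌉ = 9 → 310.
Difference: 310 − 51 = 259.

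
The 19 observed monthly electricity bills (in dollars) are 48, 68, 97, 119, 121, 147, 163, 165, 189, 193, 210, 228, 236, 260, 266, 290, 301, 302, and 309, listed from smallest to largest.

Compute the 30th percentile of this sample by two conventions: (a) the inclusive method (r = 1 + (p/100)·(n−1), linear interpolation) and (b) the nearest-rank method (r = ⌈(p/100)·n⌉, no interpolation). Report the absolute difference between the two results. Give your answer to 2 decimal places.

6.40

n = 19.
(a) r = 6.4; between ranks 6 (147) and 7 (163): 153.4.
(b) the nearest-rank method: rank 6 → 147.
|153.4 − 147| = 6.4.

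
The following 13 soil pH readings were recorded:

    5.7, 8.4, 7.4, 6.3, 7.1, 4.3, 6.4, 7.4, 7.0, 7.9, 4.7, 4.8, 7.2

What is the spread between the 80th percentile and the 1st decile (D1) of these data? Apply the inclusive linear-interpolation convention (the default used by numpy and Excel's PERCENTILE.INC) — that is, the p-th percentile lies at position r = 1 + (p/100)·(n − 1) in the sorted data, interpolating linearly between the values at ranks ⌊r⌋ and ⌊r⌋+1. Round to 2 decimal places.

Sorted: 4.3, 4.7, 4.8, 5.7, 6.3, 6.4, 7.0, 7.1, 7.2, 7.4, 7.4, 7.9, 8.4.
n = 13.
P10: r = 2.2; ranks 2–3 are 4.7, 4.8; interpolating gives 4.72.
P80: r = 10.6; ranks 10–11 are 7.4, 7.4; interpolating gives 7.4.
Difference: 7.4 − 4.72 = 2.68.

2.68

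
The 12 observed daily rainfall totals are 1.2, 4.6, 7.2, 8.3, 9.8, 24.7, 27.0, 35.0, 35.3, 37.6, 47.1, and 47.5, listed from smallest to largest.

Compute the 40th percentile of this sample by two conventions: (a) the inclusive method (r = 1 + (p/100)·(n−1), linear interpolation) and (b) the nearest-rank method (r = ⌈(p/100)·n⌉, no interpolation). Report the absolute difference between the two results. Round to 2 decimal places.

5.96

n = 12.
(a) r = 5.4; between ranks 5 (9.8) and 6 (24.7): 15.76.
(b) the nearest-rank method: rank 5 → 9.8.
|15.76 − 9.8| = 5.96.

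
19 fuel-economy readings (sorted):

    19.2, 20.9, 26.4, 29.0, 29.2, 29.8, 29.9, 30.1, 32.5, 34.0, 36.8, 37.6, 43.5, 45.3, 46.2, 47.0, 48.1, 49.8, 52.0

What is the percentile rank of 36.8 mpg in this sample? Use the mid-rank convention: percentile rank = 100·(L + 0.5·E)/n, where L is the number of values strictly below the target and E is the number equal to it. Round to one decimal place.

Count below 36.8: L = 10; count equal: E = 1; n = 19.
Percentile rank = 100·(10 + 0.5·1)/19 = 100·10.5/19 = 55.26.

55.3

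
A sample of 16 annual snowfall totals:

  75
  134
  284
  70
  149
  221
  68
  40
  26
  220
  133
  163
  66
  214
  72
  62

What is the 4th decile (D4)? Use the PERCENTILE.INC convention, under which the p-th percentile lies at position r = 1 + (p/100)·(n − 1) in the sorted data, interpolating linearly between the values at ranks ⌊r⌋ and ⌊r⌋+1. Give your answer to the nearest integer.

72

Sorted: 26, 40, 62, 66, 68, 70, 72, 75, 133, 134, 149, 163, 214, 220, 221, 284.
n = 16.
r = 1 + (40/100)·(16 − 1) = 1 + 6 = 7.
r is an integer, so P40 is the value at rank 7: 72.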